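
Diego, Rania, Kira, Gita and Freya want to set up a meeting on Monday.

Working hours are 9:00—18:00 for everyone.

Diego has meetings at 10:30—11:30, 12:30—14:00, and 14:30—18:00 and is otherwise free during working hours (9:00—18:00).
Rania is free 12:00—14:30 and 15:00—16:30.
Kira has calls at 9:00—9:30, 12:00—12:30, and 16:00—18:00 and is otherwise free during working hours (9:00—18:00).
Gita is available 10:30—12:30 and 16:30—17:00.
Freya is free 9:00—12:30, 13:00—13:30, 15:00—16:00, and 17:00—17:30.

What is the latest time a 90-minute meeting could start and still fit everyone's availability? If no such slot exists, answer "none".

none

Diego free within 09:00–18:00: 09:00–10:30, 11:30–12:30, 14:00–14:30.
Kira free within 09:00–18:00: 09:30–12:00, 12:30–16:00.
Diego ∩ Rania: 12:00–12:30, 14:00–14:30.
Diego ∩ Rania ∩ Kira: 14:00–14:30.
Diego ∩ Rania ∩ Kira ∩ Gita: (none).
Diego ∩ Rania ∩ Kira ∩ Gita ∩ Freya: (none).
Windows ≥ 90 min: (none).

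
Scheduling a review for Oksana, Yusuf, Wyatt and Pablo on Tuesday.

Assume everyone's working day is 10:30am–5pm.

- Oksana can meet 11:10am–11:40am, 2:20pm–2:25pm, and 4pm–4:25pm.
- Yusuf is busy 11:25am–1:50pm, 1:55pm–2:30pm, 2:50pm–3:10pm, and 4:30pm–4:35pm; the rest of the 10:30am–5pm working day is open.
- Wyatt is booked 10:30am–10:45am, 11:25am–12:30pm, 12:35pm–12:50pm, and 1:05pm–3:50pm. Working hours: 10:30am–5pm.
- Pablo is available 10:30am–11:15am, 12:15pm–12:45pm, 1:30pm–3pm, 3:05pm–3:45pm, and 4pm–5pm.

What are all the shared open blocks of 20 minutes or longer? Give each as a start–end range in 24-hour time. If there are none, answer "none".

16:00–16:25

Yusuf free within 10:30–17:00: 10:30–11:25, 13:50–13:55, 14:30–14:50, 15:10–16:30, 16:35–17:00.
Wyatt free within 10:30–17:00: 10:45–11:25, 12:30–12:35, 12:50–13:05, 15:50–17:00.
Oksana ∩ Yusuf: 11:10–11:25, 16:00–16:25.
Oksana ∩ Yusuf ∩ Wyatt: 11:10–11:25, 16:00–16:25.
Oksana ∩ Yusuf ∩ Wyatt ∩ Pablo: 11:10–11:15, 16:00–16:25.
Windows ≥ 20 min: 16:00–16:25.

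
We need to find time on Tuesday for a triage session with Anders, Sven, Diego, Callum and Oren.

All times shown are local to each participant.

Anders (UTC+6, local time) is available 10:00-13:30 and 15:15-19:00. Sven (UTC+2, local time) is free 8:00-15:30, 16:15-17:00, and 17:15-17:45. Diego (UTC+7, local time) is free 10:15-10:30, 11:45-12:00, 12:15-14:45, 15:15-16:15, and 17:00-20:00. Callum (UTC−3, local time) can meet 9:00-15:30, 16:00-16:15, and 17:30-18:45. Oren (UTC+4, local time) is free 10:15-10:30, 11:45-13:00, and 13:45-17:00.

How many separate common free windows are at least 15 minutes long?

Anders → UTC: 04:00–07:30, 09:15–13:00.
Sven → UTC: 06:00–13:30, 14:15–15:00, 15:15–15:45.
Diego → UTC: 03:15–03:30, 04:45–05:00, 05:15–07:45, 08:15–09:15, 10:00–13:00.
Callum → UTC: 12:00–18:30, 19:00–19:15, 20:30–21:45.
Oren → UTC: 06:15–06:30, 07:45–09:00, 09:45–13:00.
Anders ∩ Sven: 06:00–07:30, 09:15–13:00.
Anders ∩ Sven ∩ Diego: 06:00–07:30, 10:00–13:00.
Anders ∩ Sven ∩ Diego ∩ Callum: 12:00–13:00.
Anders ∩ Sven ∩ Diego ∩ Callum ∩ Oren: 12:00–13:00.
Windows ≥ 15 min: 12:00–13:00.
That's 1 window.

1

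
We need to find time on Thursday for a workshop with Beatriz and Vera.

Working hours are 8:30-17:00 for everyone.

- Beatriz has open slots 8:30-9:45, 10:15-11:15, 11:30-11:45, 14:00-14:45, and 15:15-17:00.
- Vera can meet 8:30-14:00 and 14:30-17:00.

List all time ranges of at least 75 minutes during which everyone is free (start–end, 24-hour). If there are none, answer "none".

Beatriz ∩ Vera: 08:30–09:45, 10:15–11:15, 11:30–11:45, 14:30–14:45, 15:15–17:00.
Windows ≥ 75 min: 08:30–09:45, 15:15–17:00.

08:30–09:45, 15:15–17:00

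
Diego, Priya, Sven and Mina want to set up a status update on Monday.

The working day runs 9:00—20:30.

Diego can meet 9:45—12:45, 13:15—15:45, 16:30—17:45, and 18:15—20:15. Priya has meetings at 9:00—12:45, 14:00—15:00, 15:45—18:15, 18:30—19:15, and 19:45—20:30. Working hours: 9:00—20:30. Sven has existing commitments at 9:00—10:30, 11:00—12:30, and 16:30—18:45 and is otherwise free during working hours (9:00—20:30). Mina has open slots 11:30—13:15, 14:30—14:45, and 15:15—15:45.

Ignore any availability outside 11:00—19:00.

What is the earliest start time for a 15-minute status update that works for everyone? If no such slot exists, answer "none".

Priya free within 09:00–20:30: 12:45–14:00, 15:00–15:45, 18:15–18:30, 19:15–19:45.
Sven free within 09:00–20:30: 10:30–11:00, 12:30–16:30, 18:45–20:30.
Diego ∩ Priya: 13:15–14:00, 15:00–15:45, 18:15–18:30, 19:15–19:45.
Diego ∩ Priya ∩ Sven: 13:15–14:00, 15:00–15:45, 19:15–19:45.
Diego ∩ Priya ∩ Sven ∩ Mina: 15:15–15:45.
Restricted to 11:00–19:00: 15:15–15:45.
Windows ≥ 15 min: 15:15–15:45.
Earliest such window starts at 15:15.

15:15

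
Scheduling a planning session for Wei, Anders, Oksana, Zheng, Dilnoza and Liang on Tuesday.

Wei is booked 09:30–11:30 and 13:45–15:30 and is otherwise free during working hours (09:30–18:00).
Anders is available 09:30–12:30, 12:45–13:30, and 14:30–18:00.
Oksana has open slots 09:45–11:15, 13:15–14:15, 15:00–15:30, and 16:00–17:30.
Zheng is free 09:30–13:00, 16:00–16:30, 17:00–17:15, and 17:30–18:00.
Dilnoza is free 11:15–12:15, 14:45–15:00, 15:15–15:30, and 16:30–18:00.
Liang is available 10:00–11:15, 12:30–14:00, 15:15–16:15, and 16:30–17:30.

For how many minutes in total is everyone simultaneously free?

15 minutes

Wei free within 09:30–18:00: 11:30–13:45, 15:30–18:00.
Wei ∩ Anders: 11:30–12:30, 12:45–13:30, 15:30–18:00.
Wei ∩ Anders ∩ Oksana: 13:15–13:30, 16:00–17:30.
Wei ∩ Anders ∩ Oksana ∩ Zheng: 16:00–16:30, 17:00–17:15.
Wei ∩ Anders ∩ Oksana ∩ Zheng ∩ Dilnoza: 17:00–17:15.
Wei ∩ Anders ∩ Oksana ∩ Zheng ∩ Dilnoza ∩ Liang: 17:00–17:15.
Total common minutes: 15.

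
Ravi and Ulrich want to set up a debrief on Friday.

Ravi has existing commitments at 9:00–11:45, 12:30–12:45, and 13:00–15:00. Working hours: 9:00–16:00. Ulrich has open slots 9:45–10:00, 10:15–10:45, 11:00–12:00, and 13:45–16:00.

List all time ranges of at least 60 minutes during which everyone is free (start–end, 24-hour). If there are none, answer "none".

Ravi free within 09:00–16:00: 11:45–12:30, 12:45–13:00, 15:00–16:00.
Ravi ∩ Ulrich: 11:45–12:00, 15:00–16:00.
Windows ≥ 60 min: 15:00–16:00.

15:00–16:00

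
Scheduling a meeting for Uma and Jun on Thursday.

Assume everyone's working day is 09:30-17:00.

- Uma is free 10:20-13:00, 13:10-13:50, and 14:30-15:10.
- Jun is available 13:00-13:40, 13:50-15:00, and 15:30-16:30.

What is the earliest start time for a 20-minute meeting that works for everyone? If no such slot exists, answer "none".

13:10

Uma ∩ Jun: 13:10–13:40, 14:30–15:00.
Windows ≥ 20 min: 13:10–13:40, 14:30–15:00.
Earliest such window starts at 13:10.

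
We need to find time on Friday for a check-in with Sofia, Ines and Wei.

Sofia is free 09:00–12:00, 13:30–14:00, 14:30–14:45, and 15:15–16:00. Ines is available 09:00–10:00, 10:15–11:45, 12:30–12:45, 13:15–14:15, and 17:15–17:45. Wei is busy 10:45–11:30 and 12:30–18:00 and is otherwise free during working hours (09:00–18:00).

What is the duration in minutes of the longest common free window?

Wei free within 09:00–18:00: 09:00–10:45, 11:30–12:30.
Sofia ∩ Ines: 09:00–10:00, 10:15–11:45, 13:30–14:00.
Sofia ∩ Ines ∩ Wei: 09:00–10:00, 10:15–10:45, 11:30–11:45.
Common window lengths: 60, 30, 15 min; longest is 60.

60 minutes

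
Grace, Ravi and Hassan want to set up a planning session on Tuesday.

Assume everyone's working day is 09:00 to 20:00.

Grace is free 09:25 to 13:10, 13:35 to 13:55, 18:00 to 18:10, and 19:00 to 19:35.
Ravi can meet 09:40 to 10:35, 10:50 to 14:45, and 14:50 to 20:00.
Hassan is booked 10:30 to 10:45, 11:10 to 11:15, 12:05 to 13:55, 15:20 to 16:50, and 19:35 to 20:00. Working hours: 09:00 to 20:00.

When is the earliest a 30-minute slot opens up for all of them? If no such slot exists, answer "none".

Hassan free within 09:00–20:00: 09:00–10:30, 10:45–11:10, 11:15–12:05, 13:55–15:20, 16:50–19:35.
Grace ∩ Ravi: 09:40–10:35, 10:50–13:10, 13:35–13:55, 18:00–18:10, 19:00–19:35.
Grace ∩ Ravi ∩ Hassan: 09:40–10:30, 10:50–11:10, 11:15–12:05, 18:00–18:10, 19:00–19:35.
Windows ≥ 30 min: 09:40–10:30, 11:15–12:05, 19:00–19:35.
Earliest such window starts at 09:40.

09:40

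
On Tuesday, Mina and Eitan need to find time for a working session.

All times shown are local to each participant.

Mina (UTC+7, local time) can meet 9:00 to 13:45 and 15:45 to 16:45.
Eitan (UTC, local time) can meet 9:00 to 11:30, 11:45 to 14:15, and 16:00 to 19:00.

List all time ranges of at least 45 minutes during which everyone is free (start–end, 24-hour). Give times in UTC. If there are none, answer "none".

Mina → UTC: 02:00–06:45, 08:45–09:45.
Eitan → UTC: 09:00–11:30, 11:45–14:15, 16:00–19:00.
Mina ∩ Eitan: 09:00–09:45.
Windows ≥ 45 min: 09:00–09:45.

09:00–09:45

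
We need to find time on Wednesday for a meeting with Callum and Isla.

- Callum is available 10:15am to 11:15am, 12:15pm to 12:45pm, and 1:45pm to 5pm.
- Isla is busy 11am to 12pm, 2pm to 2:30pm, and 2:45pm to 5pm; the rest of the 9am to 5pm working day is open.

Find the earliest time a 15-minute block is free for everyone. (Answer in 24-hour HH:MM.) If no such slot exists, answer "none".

10:15

Isla free within 09:00–17:00: 09:00–11:00, 12:00–14:00, 14:30–14:45.
Callum ∩ Isla: 10:15–11:00, 12:15–12:45, 13:45–14:00, 14:30–14:45.
Windows ≥ 15 min: 10:15–11:00, 12:15–12:45, 13:45–14:00, 14:30–14:45.
Earliest such window starts at 10:15.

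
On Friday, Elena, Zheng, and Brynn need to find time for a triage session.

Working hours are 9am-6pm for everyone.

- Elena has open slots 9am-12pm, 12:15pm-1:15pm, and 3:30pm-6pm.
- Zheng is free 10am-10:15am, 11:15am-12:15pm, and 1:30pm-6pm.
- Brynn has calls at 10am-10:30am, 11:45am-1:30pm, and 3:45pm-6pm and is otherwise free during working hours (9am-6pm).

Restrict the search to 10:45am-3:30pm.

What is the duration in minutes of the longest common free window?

Brynn free within 09:00–18:00: 09:00–10:00, 10:30–11:45, 13:30–15:45.
Elena ∩ Zheng: 10:00–10:15, 11:15–12:00, 15:30–18:00.
Elena ∩ Zheng ∩ Brynn: 11:15–11:45, 15:30–15:45.
Restricted to 10:45–15:30: 11:15–11:45.
Single common window of 30 minutes.

30 minutes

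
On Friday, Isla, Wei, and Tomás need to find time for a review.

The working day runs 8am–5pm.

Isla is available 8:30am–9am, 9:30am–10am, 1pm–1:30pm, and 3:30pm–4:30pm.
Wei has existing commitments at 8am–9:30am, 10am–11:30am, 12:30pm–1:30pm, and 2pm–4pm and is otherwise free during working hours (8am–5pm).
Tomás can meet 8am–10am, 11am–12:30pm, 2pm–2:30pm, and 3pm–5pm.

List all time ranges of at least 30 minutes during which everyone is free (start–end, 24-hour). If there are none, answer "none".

09:30–10:00, 16:00–16:30

Wei free within 08:00–17:00: 09:30–10:00, 11:30–12:30, 13:30–14:00, 16:00–17:00.
Isla ∩ Wei: 09:30–10:00, 16:00–16:30.
Isla ∩ Wei ∩ Tomás: 09:30–10:00, 16:00–16:30.
Windows ≥ 30 min: 09:30–10:00, 16:00–16:30.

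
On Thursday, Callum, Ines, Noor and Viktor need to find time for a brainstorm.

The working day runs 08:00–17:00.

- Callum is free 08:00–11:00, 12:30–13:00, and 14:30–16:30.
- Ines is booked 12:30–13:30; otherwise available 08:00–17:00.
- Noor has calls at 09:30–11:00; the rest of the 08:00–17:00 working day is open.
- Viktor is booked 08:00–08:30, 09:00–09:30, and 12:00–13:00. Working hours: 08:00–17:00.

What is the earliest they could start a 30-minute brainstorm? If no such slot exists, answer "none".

Ines free within 08:00–17:00: 08:00–12:30, 13:30–17:00.
Noor free within 08:00–17:00: 08:00–09:30, 11:00–17:00.
Viktor free within 08:00–17:00: 08:30–09:00, 09:30–12:00, 13:00–17:00.
Callum ∩ Ines: 08:00–11:00, 14:30–16:30.
Callum ∩ Ines ∩ Noor: 08:00–09:30, 14:30–16:30.
Callum ∩ Ines ∩ Noor ∩ Viktor: 08:30–09:00, 14:30–16:30.
Windows ≥ 30 min: 08:30–09:00, 14:30–16:30.
Earliest such window starts at 08:30.

08:30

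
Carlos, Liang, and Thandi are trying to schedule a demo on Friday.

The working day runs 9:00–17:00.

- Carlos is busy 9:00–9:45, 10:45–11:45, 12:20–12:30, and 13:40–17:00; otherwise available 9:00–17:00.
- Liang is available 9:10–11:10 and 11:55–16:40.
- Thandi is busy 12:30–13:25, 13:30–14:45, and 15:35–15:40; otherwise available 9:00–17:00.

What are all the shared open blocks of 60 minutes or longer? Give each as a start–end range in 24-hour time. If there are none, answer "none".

09:45–10:45

Carlos free within 09:00–17:00: 09:45–10:45, 11:45–12:20, 12:30–13:40.
Thandi free within 09:00–17:00: 09:00–12:30, 13:25–13:30, 14:45–15:35, 15:40–17:00.
Carlos ∩ Liang: 09:45–10:45, 11:55–12:20, 12:30–13:40.
Carlos ∩ Liang ∩ Thandi: 09:45–10:45, 11:55–12:20, 13:25–13:30.
Windows ≥ 60 min: 09:45–10:45.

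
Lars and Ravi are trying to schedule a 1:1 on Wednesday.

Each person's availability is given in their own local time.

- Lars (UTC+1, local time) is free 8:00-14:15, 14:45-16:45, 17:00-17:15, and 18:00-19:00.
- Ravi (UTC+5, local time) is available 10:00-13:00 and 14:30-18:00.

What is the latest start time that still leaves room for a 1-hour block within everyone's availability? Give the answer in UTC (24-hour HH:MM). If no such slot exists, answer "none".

12:00

Lars → UTC: 07:00–13:15, 13:45–15:45, 16:00–16:15, 17:00–18:00.
Ravi → UTC: 05:00–08:00, 09:30–13:00.
Lars ∩ Ravi: 07:00–08:00, 09:30–13:00.
Windows ≥ 60 min: 07:00–08:00, 09:30–13:00.
Latest start in the last window 09:30–13:00 is 13:00 − 60 min = 12:00.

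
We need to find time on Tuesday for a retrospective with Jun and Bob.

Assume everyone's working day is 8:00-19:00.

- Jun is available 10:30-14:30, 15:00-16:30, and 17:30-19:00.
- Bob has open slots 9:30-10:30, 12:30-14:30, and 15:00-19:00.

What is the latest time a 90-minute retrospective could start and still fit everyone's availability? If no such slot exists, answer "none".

17:30

Jun ∩ Bob: 12:30–14:30, 15:00–16:30, 17:30–19:00.
Windows ≥ 90 min: 12:30–14:30, 15:00–16:30, 17:30–19:00.
Latest start in the last window 17:30–19:00 is 19:00 − 90 min = 17:30.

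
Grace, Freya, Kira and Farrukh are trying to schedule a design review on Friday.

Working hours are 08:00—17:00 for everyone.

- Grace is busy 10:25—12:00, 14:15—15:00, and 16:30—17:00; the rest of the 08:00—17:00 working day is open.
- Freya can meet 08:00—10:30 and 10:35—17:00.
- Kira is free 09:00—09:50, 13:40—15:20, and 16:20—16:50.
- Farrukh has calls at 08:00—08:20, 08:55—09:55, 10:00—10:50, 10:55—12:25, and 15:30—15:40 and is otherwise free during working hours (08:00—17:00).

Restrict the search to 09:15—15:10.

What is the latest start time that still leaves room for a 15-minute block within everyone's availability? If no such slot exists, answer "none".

14:00

Grace free within 08:00–17:00: 08:00–10:25, 12:00–14:15, 15:00–16:30.
Farrukh free within 08:00–17:00: 08:20–08:55, 09:55–10:00, 10:50–10:55, 12:25–15:30, 15:40–17:00.
Grace ∩ Freya: 08:00–10:25, 12:00–14:15, 15:00–16:30.
Grace ∩ Freya ∩ Kira: 09:00–09:50, 13:40–14:15, 15:00–15:20, 16:20–16:30.
Grace ∩ Freya ∩ Kira ∩ Farrukh: 13:40–14:15, 15:00–15:20, 16:20–16:30.
Restricted to 09:15–15:10: 13:40–14:15, 15:00–15:10.
Windows ≥ 15 min: 13:40–14:15.
Latest start in the last window 13:40–14:15 is 14:15 − 15 min = 14:00.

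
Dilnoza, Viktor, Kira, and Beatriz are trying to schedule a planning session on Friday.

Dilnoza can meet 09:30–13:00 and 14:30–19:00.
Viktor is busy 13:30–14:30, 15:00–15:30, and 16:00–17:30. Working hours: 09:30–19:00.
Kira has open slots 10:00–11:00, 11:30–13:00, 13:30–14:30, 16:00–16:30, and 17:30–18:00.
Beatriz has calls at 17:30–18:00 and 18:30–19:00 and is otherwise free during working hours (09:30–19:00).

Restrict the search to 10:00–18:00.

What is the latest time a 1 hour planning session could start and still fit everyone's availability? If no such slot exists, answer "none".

Viktor free within 09:30–19:00: 09:30–13:30, 14:30–15:00, 15:30–16:00, 17:30–19:00.
Beatriz free within 09:30–19:00: 09:30–17:30, 18:00–18:30.
Dilnoza ∩ Viktor: 09:30–13:00, 14:30–15:00, 15:30–16:00, 17:30–19:00.
Dilnoza ∩ Viktor ∩ Kira: 10:00–11:00, 11:30–13:00, 17:30–18:00.
Dilnoza ∩ Viktor ∩ Kira ∩ Beatriz: 10:00–11:00, 11:30–13:00.
Restricted to 10:00–18:00: 10:00–11:00, 11:30–13:00.
Windows ≥ 60 min: 10:00–11:00, 11:30–13:00.
Latest start in the last window 11:30–13:00 is 13:00 − 60 min = 12:00.

12:00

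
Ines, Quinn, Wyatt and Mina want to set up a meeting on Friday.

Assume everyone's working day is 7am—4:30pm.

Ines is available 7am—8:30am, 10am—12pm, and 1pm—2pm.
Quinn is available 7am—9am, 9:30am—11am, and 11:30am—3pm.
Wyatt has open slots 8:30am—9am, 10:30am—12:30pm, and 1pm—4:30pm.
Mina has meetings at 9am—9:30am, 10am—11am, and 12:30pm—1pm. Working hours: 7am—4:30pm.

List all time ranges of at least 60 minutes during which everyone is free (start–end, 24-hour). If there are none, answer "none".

Mina free within 07:00–16:30: 07:00–09:00, 09:30–10:00, 11:00–12:30, 13:00–16:30.
Ines ∩ Quinn: 07:00–08:30, 10:00–11:00, 11:30–12:00, 13:00–14:00.
Ines ∩ Quinn ∩ Wyatt: 10:30–11:00, 11:30–12:00, 13:00–14:00.
Ines ∩ Quinn ∩ Wyatt ∩ Mina: 11:30–12:00, 13:00–14:00.
Windows ≥ 60 min: 13:00–14:00.

13:00–14:00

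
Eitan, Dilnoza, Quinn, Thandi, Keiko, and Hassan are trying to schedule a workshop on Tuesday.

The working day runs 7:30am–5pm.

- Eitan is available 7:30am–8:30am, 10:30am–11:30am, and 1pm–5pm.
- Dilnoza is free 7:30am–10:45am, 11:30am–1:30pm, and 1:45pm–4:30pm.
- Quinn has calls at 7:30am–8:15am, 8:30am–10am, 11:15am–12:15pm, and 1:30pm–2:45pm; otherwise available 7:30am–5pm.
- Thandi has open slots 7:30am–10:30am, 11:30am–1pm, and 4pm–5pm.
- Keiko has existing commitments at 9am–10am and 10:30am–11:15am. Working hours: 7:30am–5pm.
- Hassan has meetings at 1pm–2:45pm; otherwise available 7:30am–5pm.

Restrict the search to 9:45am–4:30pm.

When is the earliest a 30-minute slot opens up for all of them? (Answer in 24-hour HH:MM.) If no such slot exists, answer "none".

16:00

Quinn free within 07:30–17:00: 08:15–08:30, 10:00–11:15, 12:15–13:30, 14:45–17:00.
Keiko free within 07:30–17:00: 07:30–09:00, 10:00–10:30, 11:15–17:00.
Hassan free within 07:30–17:00: 07:30–13:00, 14:45–17:00.
Eitan ∩ Dilnoza: 07:30–08:30, 10:30–10:45, 13:00–13:30, 13:45–16:30.
Eitan ∩ Dilnoza ∩ Quinn: 08:15–08:30, 10:30–10:45, 13:00–13:30, 14:45–16:30.
Eitan ∩ Dilnoza ∩ Quinn ∩ Thandi: 08:15–08:30, 16:00–16:30.
Eitan ∩ Dilnoza ∩ Quinn ∩ Thandi ∩ Keiko: 08:15–08:30, 16:00–16:30.
Eitan ∩ Dilnoza ∩ Quinn ∩ Thandi ∩ Keiko ∩ Hassan: 08:15–08:30, 16:00–16:30.
Restricted to 09:45–16:30: 16:00–16:30.
Windows ≥ 30 min: 16:00–16:30.
Earliest such window starts at 16:00.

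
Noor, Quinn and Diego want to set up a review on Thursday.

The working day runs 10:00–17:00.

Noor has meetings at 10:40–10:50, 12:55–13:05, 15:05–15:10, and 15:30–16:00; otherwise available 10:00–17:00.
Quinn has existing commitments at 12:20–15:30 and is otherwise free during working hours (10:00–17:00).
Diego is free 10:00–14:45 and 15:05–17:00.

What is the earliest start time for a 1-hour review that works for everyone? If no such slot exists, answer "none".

10:50

Noor free within 10:00–17:00: 10:00–10:40, 10:50–12:55, 13:05–15:05, 15:10–15:30, 16:00–17:00.
Quinn free within 10:00–17:00: 10:00–12:20, 15:30–17:00.
Noor ∩ Quinn: 10:00–10:40, 10:50–12:20, 16:00–17:00.
Noor ∩ Quinn ∩ Diego: 10:00–10:40, 10:50–12:20, 16:00–17:00.
Windows ≥ 60 min: 10:50–12:20, 16:00–17:00.
Earliest such window starts at 10:50.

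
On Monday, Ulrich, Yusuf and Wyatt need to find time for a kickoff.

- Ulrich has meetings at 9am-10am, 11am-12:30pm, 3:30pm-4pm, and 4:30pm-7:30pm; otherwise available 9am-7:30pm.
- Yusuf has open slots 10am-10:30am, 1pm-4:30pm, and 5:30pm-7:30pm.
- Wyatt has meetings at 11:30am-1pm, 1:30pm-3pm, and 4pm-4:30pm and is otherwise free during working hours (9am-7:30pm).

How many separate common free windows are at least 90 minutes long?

Ulrich free within 09:00–19:30: 10:00–11:00, 12:30–15:30, 16:00–16:30.
Wyatt free within 09:00–19:30: 09:00–11:30, 13:00–13:30, 15:00–16:00, 16:30–19:30.
Ulrich ∩ Yusuf: 10:00–10:30, 13:00–15:30, 16:00–16:30.
Ulrich ∩ Yusuf ∩ Wyatt: 10:00–10:30, 13:00–13:30, 15:00–15:30.
Windows ≥ 90 min: (none).
That's 0 windows.

0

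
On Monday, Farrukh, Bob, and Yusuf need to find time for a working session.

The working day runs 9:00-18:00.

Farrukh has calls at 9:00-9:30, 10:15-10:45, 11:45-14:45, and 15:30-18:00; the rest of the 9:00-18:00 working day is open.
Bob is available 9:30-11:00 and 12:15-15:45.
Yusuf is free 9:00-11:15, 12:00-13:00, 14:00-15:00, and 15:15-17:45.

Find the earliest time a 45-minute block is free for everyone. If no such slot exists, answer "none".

Farrukh free within 09:00–18:00: 09:30–10:15, 10:45–11:45, 14:45–15:30.
Farrukh ∩ Bob: 09:30–10:15, 10:45–11:00, 14:45–15:30.
Farrukh ∩ Bob ∩ Yusuf: 09:30–10:15, 10:45–11:00, 14:45–15:00, 15:15–15:30.
Windows ≥ 45 min: 09:30–10:15.
Earliest such window starts at 09:30.

09:30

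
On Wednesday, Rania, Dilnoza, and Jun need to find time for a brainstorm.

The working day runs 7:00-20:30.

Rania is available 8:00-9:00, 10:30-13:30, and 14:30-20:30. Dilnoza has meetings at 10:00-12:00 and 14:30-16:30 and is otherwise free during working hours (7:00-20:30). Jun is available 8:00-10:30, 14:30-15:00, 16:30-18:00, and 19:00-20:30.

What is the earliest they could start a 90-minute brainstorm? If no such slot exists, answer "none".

Dilnoza free within 07:00–20:30: 07:00–10:00, 12:00–14:30, 16:30–20:30.
Rania ∩ Dilnoza: 08:00–09:00, 12:00–13:30, 16:30–20:30.
Rania ∩ Dilnoza ∩ Jun: 08:00–09:00, 16:30–18:00, 19:00–20:30.
Windows ≥ 90 min: 16:30–18:00, 19:00–20:30.
Earliest such window starts at 16:30.

16:30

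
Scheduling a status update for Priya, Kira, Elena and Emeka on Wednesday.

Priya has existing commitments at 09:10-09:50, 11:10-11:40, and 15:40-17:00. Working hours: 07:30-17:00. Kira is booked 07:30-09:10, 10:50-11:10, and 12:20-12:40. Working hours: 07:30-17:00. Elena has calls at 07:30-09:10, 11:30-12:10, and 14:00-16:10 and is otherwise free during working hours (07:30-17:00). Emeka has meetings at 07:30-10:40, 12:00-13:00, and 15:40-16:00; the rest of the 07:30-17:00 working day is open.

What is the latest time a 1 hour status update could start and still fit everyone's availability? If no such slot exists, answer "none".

Priya free within 07:30–17:00: 07:30–09:10, 09:50–11:10, 11:40–15:40.
Kira free within 07:30–17:00: 09:10–10:50, 11:10–12:20, 12:40–17:00.
Elena free within 07:30–17:00: 09:10–11:30, 12:10–14:00, 16:10–17:00.
Emeka free within 07:30–17:00: 10:40–12:00, 13:00–15:40, 16:00–17:00.
Priya ∩ Kira: 09:50–10:50, 11:40–12:20, 12:40–15:40.
Priya ∩ Kira ∩ Elena: 09:50–10:50, 12:10–12:20, 12:40–14:00.
Priya ∩ Kira ∩ Elena ∩ Emeka: 10:40–10:50, 13:00–14:00.
Windows ≥ 60 min: 13:00–14:00.
Latest start in the last window 13:00–14:00 is 14:00 − 60 min = 13:00.

13:00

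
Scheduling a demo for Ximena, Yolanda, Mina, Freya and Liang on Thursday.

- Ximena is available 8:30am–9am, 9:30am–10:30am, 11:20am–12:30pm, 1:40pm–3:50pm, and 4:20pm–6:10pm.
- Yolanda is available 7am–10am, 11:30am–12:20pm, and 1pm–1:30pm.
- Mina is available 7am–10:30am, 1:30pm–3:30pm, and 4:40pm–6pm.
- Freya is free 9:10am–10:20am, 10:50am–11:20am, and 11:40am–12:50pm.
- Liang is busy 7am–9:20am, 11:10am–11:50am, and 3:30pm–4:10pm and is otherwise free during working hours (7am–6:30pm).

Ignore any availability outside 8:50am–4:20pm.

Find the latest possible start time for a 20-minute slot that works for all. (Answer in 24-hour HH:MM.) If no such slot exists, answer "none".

Liang free within 07:00–18:30: 09:20–11:10, 11:50–15:30, 16:10–18:30.
Ximena ∩ Yolanda: 08:30–09:00, 09:30–10:00, 11:30–12:20.
Ximena ∩ Yolanda ∩ Mina: 08:30–09:00, 09:30–10:00.
Ximena ∩ Yolanda ∩ Mina ∩ Freya: 09:30–10:00.
Ximena ∩ Yolanda ∩ Mina ∩ Freya ∩ Liang: 09:30–10:00.
Restricted to 08:50–16:20: 09:30–10:00.
Windows ≥ 20 min: 09:30–10:00.
Latest start in the last window 09:30–10:00 is 10:00 − 20 min = 09:40.

09:40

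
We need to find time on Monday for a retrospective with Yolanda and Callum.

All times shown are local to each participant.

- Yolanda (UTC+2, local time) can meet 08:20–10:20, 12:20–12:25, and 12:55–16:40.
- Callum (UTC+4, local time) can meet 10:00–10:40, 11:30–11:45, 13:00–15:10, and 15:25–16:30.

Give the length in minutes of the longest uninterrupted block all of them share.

65 minutes

Yolanda → UTC: 06:20–08:20, 10:20–10:25, 10:55–14:40.
Callum → UTC: 06:00–06:40, 07:30–07:45, 09:00–11:10, 11:25–12:30.
Yolanda ∩ Callum: 06:20–06:40, 07:30–07:45, 10:20–10:25, 10:55–11:10, 11:25–12:30.
Common window lengths: 20, 15, 5, 15, 65 min; longest is 65.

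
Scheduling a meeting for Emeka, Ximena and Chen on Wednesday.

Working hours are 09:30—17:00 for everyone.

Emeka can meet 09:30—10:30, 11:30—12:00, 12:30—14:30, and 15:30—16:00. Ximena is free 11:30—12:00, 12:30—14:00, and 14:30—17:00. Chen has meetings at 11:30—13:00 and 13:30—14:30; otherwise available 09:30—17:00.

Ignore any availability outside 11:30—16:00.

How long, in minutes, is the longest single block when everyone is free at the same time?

Chen free within 09:30–17:00: 09:30–11:30, 13:00–13:30, 14:30–17:00.
Emeka ∩ Ximena: 11:30–12:00, 12:30–14:00, 15:30–16:00.
Emeka ∩ Ximena ∩ Chen: 13:00–13:30, 15:30–16:00.
Restricted to 11:30–16:00: 13:00–13:30, 15:30–16:00.
Common window lengths: 30, 30 min; longest is 30.

30 minutes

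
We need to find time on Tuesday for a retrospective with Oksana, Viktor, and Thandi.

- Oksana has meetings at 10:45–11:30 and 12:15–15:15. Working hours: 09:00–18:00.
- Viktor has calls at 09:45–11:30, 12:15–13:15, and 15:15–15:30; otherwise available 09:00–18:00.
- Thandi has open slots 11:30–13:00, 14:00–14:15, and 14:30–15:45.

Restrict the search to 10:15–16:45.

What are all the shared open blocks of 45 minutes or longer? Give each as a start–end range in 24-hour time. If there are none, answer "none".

11:30–12:15

Oksana free within 09:00–18:00: 09:00–10:45, 11:30–12:15, 15:15–18:00.
Viktor free within 09:00–18:00: 09:00–09:45, 11:30–12:15, 13:15–15:15, 15:30–18:00.
Oksana ∩ Viktor: 09:00–09:45, 11:30–12:15, 15:30–18:00.
Oksana ∩ Viktor ∩ Thandi: 11:30–12:15, 15:30–15:45.
Restricted to 10:15–16:45: 11:30–12:15, 15:30–15:45.
Windows ≥ 45 min: 11:30–12:15.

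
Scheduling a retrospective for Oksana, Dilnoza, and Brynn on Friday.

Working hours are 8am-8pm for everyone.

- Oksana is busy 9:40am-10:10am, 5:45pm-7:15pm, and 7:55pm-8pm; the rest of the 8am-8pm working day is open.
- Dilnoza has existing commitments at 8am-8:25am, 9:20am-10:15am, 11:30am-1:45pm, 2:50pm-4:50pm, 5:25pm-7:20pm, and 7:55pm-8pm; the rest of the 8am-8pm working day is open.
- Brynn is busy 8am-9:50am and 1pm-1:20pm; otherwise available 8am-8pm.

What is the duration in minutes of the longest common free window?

Oksana free within 08:00–20:00: 08:00–09:40, 10:10–17:45, 19:15–19:55.
Dilnoza free within 08:00–20:00: 08:25–09:20, 10:15–11:30, 13:45–14:50, 16:50–17:25, 19:20–19:55.
Brynn free within 08:00–20:00: 09:50–13:00, 13:20–20:00.
Oksana ∩ Dilnoza: 08:25–09:20, 10:15–11:30, 13:45–14:50, 16:50–17:25, 19:20–19:55.
Oksana ∩ Dilnoza ∩ Brynn: 10:15–11:30, 13:45–14:50, 16:50–17:25, 19:20–19:55.
Common window lengths: 75, 65, 35, 35 min; longest is 75.

75 minutes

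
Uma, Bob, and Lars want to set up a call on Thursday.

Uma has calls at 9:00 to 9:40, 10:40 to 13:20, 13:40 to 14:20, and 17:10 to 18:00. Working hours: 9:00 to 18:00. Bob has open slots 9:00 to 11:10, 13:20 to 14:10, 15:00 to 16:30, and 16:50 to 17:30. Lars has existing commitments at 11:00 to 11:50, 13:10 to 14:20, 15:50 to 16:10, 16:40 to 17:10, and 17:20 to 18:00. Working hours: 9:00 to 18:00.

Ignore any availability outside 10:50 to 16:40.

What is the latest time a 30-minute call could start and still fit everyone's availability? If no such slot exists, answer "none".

15:20

Uma free within 09:00–18:00: 09:40–10:40, 13:20–13:40, 14:20–17:10.
Lars free within 09:00–18:00: 09:00–11:00, 11:50–13:10, 14:20–15:50, 16:10–16:40, 17:10–17:20.
Uma ∩ Bob: 09:40–10:40, 13:20–13:40, 15:00–16:30, 16:50–17:10.
Uma ∩ Bob ∩ Lars: 09:40–10:40, 15:00–15:50, 16:10–16:30.
Restricted to 10:50–16:40: 15:00–15:50, 16:10–16:30.
Windows ≥ 30 min: 15:00–15:50.
Latest start in the last window 15:00–15:50 is 15:50 − 30 min = 15:20.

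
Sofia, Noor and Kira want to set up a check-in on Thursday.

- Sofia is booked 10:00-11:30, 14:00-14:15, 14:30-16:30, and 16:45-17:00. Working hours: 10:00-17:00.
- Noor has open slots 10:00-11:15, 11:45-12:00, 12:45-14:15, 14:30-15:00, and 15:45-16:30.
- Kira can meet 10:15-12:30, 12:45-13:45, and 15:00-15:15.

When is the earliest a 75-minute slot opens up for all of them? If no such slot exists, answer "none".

Sofia free within 10:00–17:00: 11:30–14:00, 14:15–14:30, 16:30–16:45.
Sofia ∩ Noor: 11:45–12:00, 12:45–14:00.
Sofia ∩ Noor ∩ Kira: 11:45–12:00, 12:45–13:45.
Windows ≥ 75 min: (none).

none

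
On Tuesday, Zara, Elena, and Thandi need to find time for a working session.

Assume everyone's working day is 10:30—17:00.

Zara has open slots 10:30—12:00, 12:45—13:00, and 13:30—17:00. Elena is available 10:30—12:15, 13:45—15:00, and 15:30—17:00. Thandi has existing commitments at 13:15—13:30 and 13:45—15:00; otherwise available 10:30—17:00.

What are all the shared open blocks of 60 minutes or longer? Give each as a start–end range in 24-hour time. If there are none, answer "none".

10:30–12:00, 15:30–17:00

Thandi free within 10:30–17:00: 10:30–13:15, 13:30–13:45, 15:00–17:00.
Zara ∩ Elena: 10:30–12:00, 13:45–15:00, 15:30–17:00.
Zara ∩ Elena ∩ Thandi: 10:30–12:00, 15:30–17:00.
Windows ≥ 60 min: 10:30–12:00, 15:30–17:00.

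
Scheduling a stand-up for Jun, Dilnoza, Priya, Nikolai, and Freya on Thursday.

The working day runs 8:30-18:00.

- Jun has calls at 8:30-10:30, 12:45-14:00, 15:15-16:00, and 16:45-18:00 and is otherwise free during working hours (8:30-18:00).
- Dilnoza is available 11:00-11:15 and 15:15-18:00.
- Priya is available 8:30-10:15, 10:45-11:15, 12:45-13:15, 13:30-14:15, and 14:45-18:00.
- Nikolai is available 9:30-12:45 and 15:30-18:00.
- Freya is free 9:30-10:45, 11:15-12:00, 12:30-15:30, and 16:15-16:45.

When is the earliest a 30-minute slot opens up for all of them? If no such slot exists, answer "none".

16:15

Jun free within 08:30–18:00: 10:30–12:45, 14:00–15:15, 16:00–16:45.
Jun ∩ Dilnoza: 11:00–11:15, 16:00–16:45.
Jun ∩ Dilnoza ∩ Priya: 11:00–11:15, 16:00–16:45.
Jun ∩ Dilnoza ∩ Priya ∩ Nikolai: 11:00–11:15, 16:00–16:45.
Jun ∩ Dilnoza ∩ Priya ∩ Nikolai ∩ Freya: 16:15–16:45.
Windows ≥ 30 min: 16:15–16:45.
Earliest such window starts at 16:15.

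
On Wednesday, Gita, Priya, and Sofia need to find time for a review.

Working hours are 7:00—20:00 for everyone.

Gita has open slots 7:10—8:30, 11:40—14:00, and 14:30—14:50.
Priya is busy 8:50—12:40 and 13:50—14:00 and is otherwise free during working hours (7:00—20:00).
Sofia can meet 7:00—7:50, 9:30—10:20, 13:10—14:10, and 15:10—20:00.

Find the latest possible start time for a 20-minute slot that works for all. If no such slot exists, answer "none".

13:30

Priya free within 07:00–20:00: 07:00–08:50, 12:40–13:50, 14:00–20:00.
Gita ∩ Priya: 07:10–08:30, 12:40–13:50, 14:30–14:50.
Gita ∩ Priya ∩ Sofia: 07:10–07:50, 13:10–13:50.
Windows ≥ 20 min: 07:10–07:50, 13:10–13:50.
Latest start in the last window 13:10–13:50 is 13:50 − 20 min = 13:30.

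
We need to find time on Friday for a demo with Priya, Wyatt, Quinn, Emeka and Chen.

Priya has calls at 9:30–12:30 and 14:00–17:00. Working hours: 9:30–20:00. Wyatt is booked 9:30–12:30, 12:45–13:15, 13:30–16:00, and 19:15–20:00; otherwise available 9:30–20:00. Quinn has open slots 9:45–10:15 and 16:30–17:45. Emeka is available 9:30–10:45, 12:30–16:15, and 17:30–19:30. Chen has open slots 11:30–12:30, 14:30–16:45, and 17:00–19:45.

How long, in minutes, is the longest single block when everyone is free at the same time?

Priya free within 09:30–20:00: 12:30–14:00, 17:00–20:00.
Wyatt free within 09:30–20:00: 12:30–12:45, 13:15–13:30, 16:00–19:15.
Priya ∩ Wyatt: 12:30–12:45, 13:15–13:30, 17:00–19:15.
Priya ∩ Wyatt ∩ Quinn: 17:00–17:45.
Priya ∩ Wyatt ∩ Quinn ∩ Emeka: 17:30–17:45.
Priya ∩ Wyatt ∩ Quinn ∩ Emeka ∩ Chen: 17:30–17:45.
Single common window of 15 minutes.

15 minutes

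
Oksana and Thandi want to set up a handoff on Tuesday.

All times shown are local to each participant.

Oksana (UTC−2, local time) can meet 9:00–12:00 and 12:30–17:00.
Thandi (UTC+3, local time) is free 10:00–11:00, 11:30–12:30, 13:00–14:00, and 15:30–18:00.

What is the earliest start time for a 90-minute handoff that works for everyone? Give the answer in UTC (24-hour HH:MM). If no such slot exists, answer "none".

12:30

Oksana → UTC: 11:00–14:00, 14:30–19:00.
Thandi → UTC: 07:00–08:00, 08:30–09:30, 10:00–11:00, 12:30–15:00.
Oksana ∩ Thandi: 12:30–14:00, 14:30–15:00.
Windows ≥ 90 min: 12:30–14:00.
Earliest such window starts at 12:30.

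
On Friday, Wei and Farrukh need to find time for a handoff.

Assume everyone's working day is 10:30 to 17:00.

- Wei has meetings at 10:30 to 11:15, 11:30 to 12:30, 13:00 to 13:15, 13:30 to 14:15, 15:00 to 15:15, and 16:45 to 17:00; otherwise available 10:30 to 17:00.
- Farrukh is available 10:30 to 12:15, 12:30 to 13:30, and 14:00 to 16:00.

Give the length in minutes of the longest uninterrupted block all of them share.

Wei free within 10:30–17:00: 11:15–11:30, 12:30–13:00, 13:15–13:30, 14:15–15:00, 15:15–16:45.
Wei ∩ Farrukh: 11:15–11:30, 12:30–13:00, 13:15–13:30, 14:15–15:00, 15:15–16:00.
Common window lengths: 15, 30, 15, 45, 45 min; longest is 45.

45 minutes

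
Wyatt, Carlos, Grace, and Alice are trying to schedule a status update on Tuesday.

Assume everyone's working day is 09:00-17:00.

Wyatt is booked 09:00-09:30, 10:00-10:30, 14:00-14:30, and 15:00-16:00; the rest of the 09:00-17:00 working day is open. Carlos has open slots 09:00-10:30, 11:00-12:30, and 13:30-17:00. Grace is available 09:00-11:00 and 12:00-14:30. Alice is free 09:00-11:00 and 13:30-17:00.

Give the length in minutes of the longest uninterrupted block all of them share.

30 minutes

Wyatt free within 09:00–17:00: 09:30–10:00, 10:30–14:00, 14:30–15:00, 16:00–17:00.
Wyatt ∩ Carlos: 09:30–10:00, 11:00–12:30, 13:30–14:00, 14:30–15:00, 16:00–17:00.
Wyatt ∩ Carlos ∩ Grace: 09:30–10:00, 12:00–12:30, 13:30–14:00.
Wyatt ∩ Carlos ∩ Grace ∩ Alice: 09:30–10:00, 13:30–14:00.
Common window lengths: 30, 30 min; longest is 30.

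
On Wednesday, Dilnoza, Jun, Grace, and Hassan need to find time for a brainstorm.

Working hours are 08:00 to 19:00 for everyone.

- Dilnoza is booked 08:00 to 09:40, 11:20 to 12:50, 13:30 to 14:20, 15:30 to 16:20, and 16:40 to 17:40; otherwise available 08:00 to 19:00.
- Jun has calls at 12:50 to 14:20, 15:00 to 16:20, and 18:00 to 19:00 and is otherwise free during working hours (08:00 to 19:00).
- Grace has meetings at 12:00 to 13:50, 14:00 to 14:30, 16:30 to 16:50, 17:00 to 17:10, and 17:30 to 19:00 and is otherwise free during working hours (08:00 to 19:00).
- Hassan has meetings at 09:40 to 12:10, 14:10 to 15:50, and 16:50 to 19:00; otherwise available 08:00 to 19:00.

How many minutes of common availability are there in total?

Dilnoza free within 08:00–19:00: 09:40–11:20, 12:50–13:30, 14:20–15:30, 16:20–16:40, 17:40–19:00.
Jun free within 08:00–19:00: 08:00–12:50, 14:20–15:00, 16:20–18:00.
Grace free within 08:00–19:00: 08:00–12:00, 13:50–14:00, 14:30–16:30, 16:50–17:00, 17:10–17:30.
Hassan free within 08:00–19:00: 08:00–09:40, 12:10–14:10, 15:50–16:50.
Dilnoza ∩ Jun: 09:40–11:20, 14:20–15:00, 16:20–16:40, 17:40–18:00.
Dilnoza ∩ Jun ∩ Grace: 09:40–11:20, 14:30–15:00, 16:20–16:30.
Dilnoza ∩ Jun ∩ Grace ∩ Hassan: 16:20–16:30.
Total common minutes: 10.

10 minutes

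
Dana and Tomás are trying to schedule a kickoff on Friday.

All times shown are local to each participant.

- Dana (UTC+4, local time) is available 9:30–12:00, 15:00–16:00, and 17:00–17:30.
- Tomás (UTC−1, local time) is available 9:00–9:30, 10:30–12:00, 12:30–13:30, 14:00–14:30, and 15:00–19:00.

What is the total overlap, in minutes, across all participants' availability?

30 minutes

Dana → UTC: 05:30–08:00, 11:00–12:00, 13:00–13:30.
Tomás → UTC: 10:00–10:30, 11:30–13:00, 13:30–14:30, 15:00–15:30, 16:00–20:00.
Dana ∩ Tomás: 11:30–12:00.
Total common minutes: 30.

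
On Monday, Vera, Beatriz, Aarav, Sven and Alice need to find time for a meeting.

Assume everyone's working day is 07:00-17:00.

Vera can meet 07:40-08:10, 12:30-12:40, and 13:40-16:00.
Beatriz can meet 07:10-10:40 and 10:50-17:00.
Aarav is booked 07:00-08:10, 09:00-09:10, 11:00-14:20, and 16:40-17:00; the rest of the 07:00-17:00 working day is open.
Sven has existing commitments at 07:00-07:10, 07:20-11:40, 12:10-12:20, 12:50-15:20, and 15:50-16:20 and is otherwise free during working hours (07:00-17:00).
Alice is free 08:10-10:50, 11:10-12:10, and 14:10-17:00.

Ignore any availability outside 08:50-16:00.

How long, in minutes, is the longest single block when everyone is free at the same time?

30 minutes

Aarav free within 07:00–17:00: 08:10–09:00, 09:10–11:00, 14:20–16:40.
Sven free within 07:00–17:00: 07:10–07:20, 11:40–12:10, 12:20–12:50, 15:20–15:50, 16:20–17:00.
Vera ∩ Beatriz: 07:40–08:10, 12:30–12:40, 13:40–16:00.
Vera ∩ Beatriz ∩ Aarav: 14:20–16:00.
Vera ∩ Beatriz ∩ Aarav ∩ Sven: 15:20–15:50.
Vera ∩ Beatriz ∩ Aarav ∩ Sven ∩ Alice: 15:20–15:50.
Restricted to 08:50–16:00: 15:20–15:50.
Single common window of 30 minutes.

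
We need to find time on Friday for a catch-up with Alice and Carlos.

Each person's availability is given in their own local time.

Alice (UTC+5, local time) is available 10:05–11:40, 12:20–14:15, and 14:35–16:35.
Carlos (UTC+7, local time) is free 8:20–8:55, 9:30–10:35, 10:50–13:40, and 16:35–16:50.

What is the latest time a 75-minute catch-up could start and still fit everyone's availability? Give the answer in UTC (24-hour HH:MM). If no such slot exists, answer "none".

Alice → UTC: 05:05–06:40, 07:20–09:15, 09:35–11:35.
Carlos → UTC: 01:20–01:55, 02:30–03:35, 03:50–06:40, 09:35–09:50.
Alice ∩ Carlos: 05:05–06:40, 09:35–09:50.
Windows ≥ 75 min: 05:05–06:40.
Latest start in the last window 05:05–06:40 is 06:40 − 75 min = 05:25.

05:25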